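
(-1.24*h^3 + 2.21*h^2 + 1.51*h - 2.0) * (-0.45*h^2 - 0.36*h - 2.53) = 0.558*h^5 - 0.5481*h^4 + 1.6621*h^3 - 5.2349*h^2 - 3.1003*h + 5.06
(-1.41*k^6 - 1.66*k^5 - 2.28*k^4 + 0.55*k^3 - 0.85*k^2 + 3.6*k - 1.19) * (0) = 0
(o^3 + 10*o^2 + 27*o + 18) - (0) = o^3 + 10*o^2 + 27*o + 18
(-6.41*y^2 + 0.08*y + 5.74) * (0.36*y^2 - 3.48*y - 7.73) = -2.3076*y^4 + 22.3356*y^3 + 51.3373*y^2 - 20.5936*y - 44.3702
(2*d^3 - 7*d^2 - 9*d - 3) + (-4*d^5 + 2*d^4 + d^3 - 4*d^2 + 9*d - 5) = -4*d^5 + 2*d^4 + 3*d^3 - 11*d^2 - 8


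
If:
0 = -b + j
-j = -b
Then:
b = j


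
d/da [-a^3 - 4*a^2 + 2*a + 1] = -3*a^2 - 8*a + 2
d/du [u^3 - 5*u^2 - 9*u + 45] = 3*u^2 - 10*u - 9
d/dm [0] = 0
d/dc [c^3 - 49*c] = 3*c^2 - 49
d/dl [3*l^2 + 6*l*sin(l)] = 6*l*cos(l) + 6*l + 6*sin(l)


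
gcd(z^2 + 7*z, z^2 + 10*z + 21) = z + 7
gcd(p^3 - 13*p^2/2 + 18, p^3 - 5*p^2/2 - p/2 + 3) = p - 2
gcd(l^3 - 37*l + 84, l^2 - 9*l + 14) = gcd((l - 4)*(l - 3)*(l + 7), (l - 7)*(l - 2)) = 1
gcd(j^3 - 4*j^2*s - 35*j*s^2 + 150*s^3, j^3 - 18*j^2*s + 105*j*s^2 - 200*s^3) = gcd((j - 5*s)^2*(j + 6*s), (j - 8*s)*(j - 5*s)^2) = j^2 - 10*j*s + 25*s^2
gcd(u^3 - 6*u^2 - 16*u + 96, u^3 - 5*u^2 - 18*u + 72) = u^2 - 2*u - 24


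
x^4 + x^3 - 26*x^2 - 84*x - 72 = (x - 6)*(x + 2)^2*(x + 3)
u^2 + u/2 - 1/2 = (u - 1/2)*(u + 1)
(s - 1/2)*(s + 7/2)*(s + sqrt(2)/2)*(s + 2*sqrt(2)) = s^4 + 3*s^3 + 5*sqrt(2)*s^3/2 + s^2/4 + 15*sqrt(2)*s^2/2 - 35*sqrt(2)*s/8 + 6*s - 7/2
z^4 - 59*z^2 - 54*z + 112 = (z - 8)*(z - 1)*(z + 2)*(z + 7)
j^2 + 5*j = j*(j + 5)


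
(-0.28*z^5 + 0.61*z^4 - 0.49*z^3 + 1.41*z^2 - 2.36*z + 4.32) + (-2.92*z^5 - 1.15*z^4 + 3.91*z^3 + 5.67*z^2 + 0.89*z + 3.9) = -3.2*z^5 - 0.54*z^4 + 3.42*z^3 + 7.08*z^2 - 1.47*z + 8.22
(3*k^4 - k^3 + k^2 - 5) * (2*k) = 6*k^5 - 2*k^4 + 2*k^3 - 10*k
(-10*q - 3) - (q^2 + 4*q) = -q^2 - 14*q - 3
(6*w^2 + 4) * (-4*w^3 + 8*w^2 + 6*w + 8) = -24*w^5 + 48*w^4 + 20*w^3 + 80*w^2 + 24*w + 32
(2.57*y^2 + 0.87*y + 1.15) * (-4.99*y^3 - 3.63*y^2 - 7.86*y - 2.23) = -12.8243*y^5 - 13.6704*y^4 - 29.0968*y^3 - 16.7438*y^2 - 10.9791*y - 2.5645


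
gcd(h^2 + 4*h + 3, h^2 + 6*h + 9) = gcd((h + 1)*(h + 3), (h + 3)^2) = h + 3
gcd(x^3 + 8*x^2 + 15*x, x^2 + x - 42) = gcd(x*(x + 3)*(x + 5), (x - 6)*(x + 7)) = 1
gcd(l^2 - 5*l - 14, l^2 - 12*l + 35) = l - 7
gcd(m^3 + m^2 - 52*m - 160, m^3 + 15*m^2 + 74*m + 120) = m^2 + 9*m + 20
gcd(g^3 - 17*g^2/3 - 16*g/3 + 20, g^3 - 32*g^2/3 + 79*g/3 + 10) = g - 6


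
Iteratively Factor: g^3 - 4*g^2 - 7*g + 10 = (g + 2)*(g^2 - 6*g + 5) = (g - 5)*(g + 2)*(g - 1)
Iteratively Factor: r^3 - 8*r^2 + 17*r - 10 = (r - 2)*(r^2 - 6*r + 5) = (r - 5)*(r - 2)*(r - 1)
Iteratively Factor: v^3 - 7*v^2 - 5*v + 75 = (v - 5)*(v^2 - 2*v - 15) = (v - 5)*(v + 3)*(v - 5)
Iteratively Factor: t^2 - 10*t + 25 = (t - 5)*(t - 5)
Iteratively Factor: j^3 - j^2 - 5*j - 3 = (j + 1)*(j^2 - 2*j - 3) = (j - 3)*(j + 1)*(j + 1)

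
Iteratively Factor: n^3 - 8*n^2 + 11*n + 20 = (n + 1)*(n^2 - 9*n + 20) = (n - 5)*(n + 1)*(n - 4)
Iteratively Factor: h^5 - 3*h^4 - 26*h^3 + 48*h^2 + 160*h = (h - 4)*(h^4 + h^3 - 22*h^2 - 40*h) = (h - 4)*(h + 4)*(h^3 - 3*h^2 - 10*h) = (h - 4)*(h + 2)*(h + 4)*(h^2 - 5*h) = (h - 5)*(h - 4)*(h + 2)*(h + 4)*(h)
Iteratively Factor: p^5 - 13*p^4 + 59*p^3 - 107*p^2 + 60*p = (p - 1)*(p^4 - 12*p^3 + 47*p^2 - 60*p) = p*(p - 1)*(p^3 - 12*p^2 + 47*p - 60) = p*(p - 4)*(p - 1)*(p^2 - 8*p + 15) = p*(p - 4)*(p - 3)*(p - 1)*(p - 5)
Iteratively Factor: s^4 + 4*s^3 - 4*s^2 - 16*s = (s - 2)*(s^3 + 6*s^2 + 8*s) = (s - 2)*(s + 4)*(s^2 + 2*s) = s*(s - 2)*(s + 4)*(s + 2)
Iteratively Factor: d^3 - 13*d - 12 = (d + 1)*(d^2 - d - 12) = (d - 4)*(d + 1)*(d + 3)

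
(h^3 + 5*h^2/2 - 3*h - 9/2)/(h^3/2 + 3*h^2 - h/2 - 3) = (2*h^2 + 3*h - 9)/(h^2 + 5*h - 6)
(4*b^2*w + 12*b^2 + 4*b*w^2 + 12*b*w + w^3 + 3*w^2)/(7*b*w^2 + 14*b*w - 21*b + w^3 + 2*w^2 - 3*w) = (4*b^2 + 4*b*w + w^2)/(7*b*w - 7*b + w^2 - w)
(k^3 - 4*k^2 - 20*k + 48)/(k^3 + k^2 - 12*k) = (k^2 - 8*k + 12)/(k*(k - 3))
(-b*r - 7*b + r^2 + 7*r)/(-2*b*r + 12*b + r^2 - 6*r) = (b*r + 7*b - r^2 - 7*r)/(2*b*r - 12*b - r^2 + 6*r)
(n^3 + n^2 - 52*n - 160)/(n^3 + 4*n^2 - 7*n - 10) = (n^2 - 4*n - 32)/(n^2 - n - 2)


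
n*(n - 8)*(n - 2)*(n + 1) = n^4 - 9*n^3 + 6*n^2 + 16*n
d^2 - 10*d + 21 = (d - 7)*(d - 3)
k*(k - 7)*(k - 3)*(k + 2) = k^4 - 8*k^3 + k^2 + 42*k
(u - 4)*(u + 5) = u^2 + u - 20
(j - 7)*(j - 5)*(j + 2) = j^3 - 10*j^2 + 11*j + 70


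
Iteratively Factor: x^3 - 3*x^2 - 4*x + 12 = (x - 3)*(x^2 - 4) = (x - 3)*(x + 2)*(x - 2)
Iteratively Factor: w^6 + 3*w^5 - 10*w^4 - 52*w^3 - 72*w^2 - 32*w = (w + 2)*(w^5 + w^4 - 12*w^3 - 28*w^2 - 16*w) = (w + 1)*(w + 2)*(w^4 - 12*w^2 - 16*w) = (w + 1)*(w + 2)^2*(w^3 - 2*w^2 - 8*w) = w*(w + 1)*(w + 2)^2*(w^2 - 2*w - 8) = w*(w + 1)*(w + 2)^3*(w - 4)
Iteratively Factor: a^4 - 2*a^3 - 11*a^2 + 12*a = (a)*(a^3 - 2*a^2 - 11*a + 12) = a*(a - 4)*(a^2 + 2*a - 3) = a*(a - 4)*(a + 3)*(a - 1)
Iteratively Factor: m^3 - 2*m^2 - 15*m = (m - 5)*(m^2 + 3*m) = m*(m - 5)*(m + 3)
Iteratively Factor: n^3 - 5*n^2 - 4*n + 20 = (n - 5)*(n^2 - 4) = (n - 5)*(n - 2)*(n + 2)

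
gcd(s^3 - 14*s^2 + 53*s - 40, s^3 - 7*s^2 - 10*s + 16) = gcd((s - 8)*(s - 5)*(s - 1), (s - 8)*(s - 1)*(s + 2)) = s^2 - 9*s + 8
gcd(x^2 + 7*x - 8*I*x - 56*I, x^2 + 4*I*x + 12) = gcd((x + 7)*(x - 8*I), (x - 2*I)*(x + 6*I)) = 1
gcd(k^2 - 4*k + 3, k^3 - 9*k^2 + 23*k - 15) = k^2 - 4*k + 3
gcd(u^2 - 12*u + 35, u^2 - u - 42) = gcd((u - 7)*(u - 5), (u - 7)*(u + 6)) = u - 7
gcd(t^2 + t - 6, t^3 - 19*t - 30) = t + 3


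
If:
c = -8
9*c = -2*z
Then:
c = -8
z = 36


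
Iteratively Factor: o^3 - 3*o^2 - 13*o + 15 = (o - 5)*(o^2 + 2*o - 3) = (o - 5)*(o + 3)*(o - 1)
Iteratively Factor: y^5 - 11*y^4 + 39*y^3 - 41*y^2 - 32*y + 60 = (y - 2)*(y^4 - 9*y^3 + 21*y^2 + y - 30) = (y - 2)*(y + 1)*(y^3 - 10*y^2 + 31*y - 30) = (y - 5)*(y - 2)*(y + 1)*(y^2 - 5*y + 6) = (y - 5)*(y - 2)^2*(y + 1)*(y - 3)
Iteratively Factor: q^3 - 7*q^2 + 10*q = (q)*(q^2 - 7*q + 10) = q*(q - 2)*(q - 5)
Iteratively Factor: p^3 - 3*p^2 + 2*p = (p)*(p^2 - 3*p + 2) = p*(p - 2)*(p - 1)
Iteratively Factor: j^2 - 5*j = (j - 5)*(j)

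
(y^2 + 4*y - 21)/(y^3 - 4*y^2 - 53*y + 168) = 1/(y - 8)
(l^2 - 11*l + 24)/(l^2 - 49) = (l^2 - 11*l + 24)/(l^2 - 49)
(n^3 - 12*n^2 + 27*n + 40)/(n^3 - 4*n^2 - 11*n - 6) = (n^2 - 13*n + 40)/(n^2 - 5*n - 6)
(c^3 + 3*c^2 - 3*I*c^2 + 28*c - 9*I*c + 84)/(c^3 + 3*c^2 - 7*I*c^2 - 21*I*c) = (c + 4*I)/c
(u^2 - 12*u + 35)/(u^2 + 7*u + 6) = (u^2 - 12*u + 35)/(u^2 + 7*u + 6)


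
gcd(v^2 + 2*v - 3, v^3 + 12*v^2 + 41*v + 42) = v + 3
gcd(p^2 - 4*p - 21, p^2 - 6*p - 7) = p - 7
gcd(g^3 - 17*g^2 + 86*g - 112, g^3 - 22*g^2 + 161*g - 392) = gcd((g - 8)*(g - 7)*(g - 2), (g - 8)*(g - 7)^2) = g^2 - 15*g + 56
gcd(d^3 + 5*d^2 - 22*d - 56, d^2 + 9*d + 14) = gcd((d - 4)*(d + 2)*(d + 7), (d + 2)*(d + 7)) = d^2 + 9*d + 14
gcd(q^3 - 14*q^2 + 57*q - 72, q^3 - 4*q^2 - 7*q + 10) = 1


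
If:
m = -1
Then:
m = -1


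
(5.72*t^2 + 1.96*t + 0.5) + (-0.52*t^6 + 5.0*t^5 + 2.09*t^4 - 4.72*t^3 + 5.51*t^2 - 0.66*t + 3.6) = -0.52*t^6 + 5.0*t^5 + 2.09*t^4 - 4.72*t^3 + 11.23*t^2 + 1.3*t + 4.1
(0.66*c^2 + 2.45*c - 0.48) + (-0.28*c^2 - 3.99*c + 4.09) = 0.38*c^2 - 1.54*c + 3.61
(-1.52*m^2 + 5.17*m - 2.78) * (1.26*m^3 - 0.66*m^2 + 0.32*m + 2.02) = -1.9152*m^5 + 7.5174*m^4 - 7.4014*m^3 + 0.4188*m^2 + 9.5538*m - 5.6156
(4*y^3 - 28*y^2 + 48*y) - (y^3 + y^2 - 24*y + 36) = 3*y^3 - 29*y^2 + 72*y - 36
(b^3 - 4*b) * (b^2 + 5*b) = b^5 + 5*b^4 - 4*b^3 - 20*b^2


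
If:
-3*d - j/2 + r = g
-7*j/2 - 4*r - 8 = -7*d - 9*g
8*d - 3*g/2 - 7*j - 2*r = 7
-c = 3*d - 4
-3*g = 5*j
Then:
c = -169/77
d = 159/77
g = 170/77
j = -102/77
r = 596/77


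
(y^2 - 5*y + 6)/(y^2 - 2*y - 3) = (y - 2)/(y + 1)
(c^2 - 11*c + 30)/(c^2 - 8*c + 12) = (c - 5)/(c - 2)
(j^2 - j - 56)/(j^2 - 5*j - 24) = (j + 7)/(j + 3)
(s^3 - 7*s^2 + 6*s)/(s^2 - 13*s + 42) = s*(s - 1)/(s - 7)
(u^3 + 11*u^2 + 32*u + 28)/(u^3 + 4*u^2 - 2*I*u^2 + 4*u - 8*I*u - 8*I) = (u + 7)/(u - 2*I)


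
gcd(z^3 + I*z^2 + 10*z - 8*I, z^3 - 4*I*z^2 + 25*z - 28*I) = z^2 + 3*I*z + 4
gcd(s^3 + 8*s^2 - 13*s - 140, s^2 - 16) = s - 4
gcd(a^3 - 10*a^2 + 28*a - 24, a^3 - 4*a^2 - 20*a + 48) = a^2 - 8*a + 12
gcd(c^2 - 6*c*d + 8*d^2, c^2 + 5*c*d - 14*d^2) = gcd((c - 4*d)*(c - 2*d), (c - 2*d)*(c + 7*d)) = c - 2*d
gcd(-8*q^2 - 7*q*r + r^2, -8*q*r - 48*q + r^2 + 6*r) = 8*q - r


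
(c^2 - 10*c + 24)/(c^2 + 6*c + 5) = (c^2 - 10*c + 24)/(c^2 + 6*c + 5)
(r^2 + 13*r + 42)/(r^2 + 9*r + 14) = (r + 6)/(r + 2)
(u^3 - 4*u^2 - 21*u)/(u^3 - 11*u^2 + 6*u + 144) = u*(u - 7)/(u^2 - 14*u + 48)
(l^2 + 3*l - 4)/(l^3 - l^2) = (l + 4)/l^2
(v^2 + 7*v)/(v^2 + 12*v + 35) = v/(v + 5)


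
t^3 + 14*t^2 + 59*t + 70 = (t + 2)*(t + 5)*(t + 7)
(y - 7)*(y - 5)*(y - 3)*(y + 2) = y^4 - 13*y^3 + 41*y^2 + 37*y - 210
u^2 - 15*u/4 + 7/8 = (u - 7/2)*(u - 1/4)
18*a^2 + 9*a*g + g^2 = (3*a + g)*(6*a + g)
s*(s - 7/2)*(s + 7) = s^3 + 7*s^2/2 - 49*s/2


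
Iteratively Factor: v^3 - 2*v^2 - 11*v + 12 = (v + 3)*(v^2 - 5*v + 4) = (v - 1)*(v + 3)*(v - 4)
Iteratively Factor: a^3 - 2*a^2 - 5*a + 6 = (a - 3)*(a^2 + a - 2) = (a - 3)*(a + 2)*(a - 1)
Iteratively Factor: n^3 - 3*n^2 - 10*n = (n)*(n^2 - 3*n - 10) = n*(n + 2)*(n - 5)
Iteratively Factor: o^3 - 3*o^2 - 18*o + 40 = (o - 5)*(o^2 + 2*o - 8) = (o - 5)*(o + 4)*(o - 2)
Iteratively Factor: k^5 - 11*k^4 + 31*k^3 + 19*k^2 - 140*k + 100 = (k - 1)*(k^4 - 10*k^3 + 21*k^2 + 40*k - 100) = (k - 2)*(k - 1)*(k^3 - 8*k^2 + 5*k + 50) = (k - 5)*(k - 2)*(k - 1)*(k^2 - 3*k - 10) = (k - 5)^2*(k - 2)*(k - 1)*(k + 2)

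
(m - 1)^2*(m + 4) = m^3 + 2*m^2 - 7*m + 4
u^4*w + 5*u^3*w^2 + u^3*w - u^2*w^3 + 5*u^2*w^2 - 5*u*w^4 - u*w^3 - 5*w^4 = (u - w)*(u + w)*(u + 5*w)*(u*w + w)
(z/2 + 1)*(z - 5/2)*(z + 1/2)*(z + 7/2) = z^4/2 + 7*z^3/4 - 21*z^2/8 - 167*z/16 - 35/8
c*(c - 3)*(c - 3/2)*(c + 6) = c^4 + 3*c^3/2 - 45*c^2/2 + 27*c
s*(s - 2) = s^2 - 2*s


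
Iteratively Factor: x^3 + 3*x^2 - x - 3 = (x + 3)*(x^2 - 1) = (x - 1)*(x + 3)*(x + 1)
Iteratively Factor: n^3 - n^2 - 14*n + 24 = (n + 4)*(n^2 - 5*n + 6) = (n - 3)*(n + 4)*(n - 2)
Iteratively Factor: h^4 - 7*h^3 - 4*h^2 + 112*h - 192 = (h + 4)*(h^3 - 11*h^2 + 40*h - 48) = (h - 4)*(h + 4)*(h^2 - 7*h + 12) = (h - 4)^2*(h + 4)*(h - 3)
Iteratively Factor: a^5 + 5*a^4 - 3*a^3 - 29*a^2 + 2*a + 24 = (a + 3)*(a^4 + 2*a^3 - 9*a^2 - 2*a + 8) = (a - 2)*(a + 3)*(a^3 + 4*a^2 - a - 4) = (a - 2)*(a - 1)*(a + 3)*(a^2 + 5*a + 4) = (a - 2)*(a - 1)*(a + 1)*(a + 3)*(a + 4)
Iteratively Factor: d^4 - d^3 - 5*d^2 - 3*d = (d)*(d^3 - d^2 - 5*d - 3) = d*(d - 3)*(d^2 + 2*d + 1) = d*(d - 3)*(d + 1)*(d + 1)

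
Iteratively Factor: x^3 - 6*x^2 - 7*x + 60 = (x - 4)*(x^2 - 2*x - 15) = (x - 4)*(x + 3)*(x - 5)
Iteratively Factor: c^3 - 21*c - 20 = (c + 1)*(c^2 - c - 20) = (c + 1)*(c + 4)*(c - 5)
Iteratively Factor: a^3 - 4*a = (a + 2)*(a^2 - 2*a) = (a - 2)*(a + 2)*(a)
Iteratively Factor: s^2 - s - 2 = (s + 1)*(s - 2)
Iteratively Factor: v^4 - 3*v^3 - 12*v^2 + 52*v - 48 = (v - 2)*(v^3 - v^2 - 14*v + 24) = (v - 2)^2*(v^2 + v - 12) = (v - 3)*(v - 2)^2*(v + 4)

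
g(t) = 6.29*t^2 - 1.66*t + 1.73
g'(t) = 12.58*t - 1.66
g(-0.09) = 1.93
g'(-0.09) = -2.79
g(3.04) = 54.81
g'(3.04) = 36.58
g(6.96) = 294.87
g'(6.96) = 85.90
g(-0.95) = 8.98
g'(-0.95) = -13.61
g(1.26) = 9.62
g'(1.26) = 14.19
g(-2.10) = 32.95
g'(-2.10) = -28.08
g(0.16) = 1.63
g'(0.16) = 0.35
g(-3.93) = 105.40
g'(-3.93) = -51.10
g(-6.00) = 238.13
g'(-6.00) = -77.14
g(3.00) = 53.36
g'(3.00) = 36.08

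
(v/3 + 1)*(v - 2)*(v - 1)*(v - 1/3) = v^4/3 - v^3/9 - 7*v^2/3 + 25*v/9 - 2/3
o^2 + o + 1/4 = (o + 1/2)^2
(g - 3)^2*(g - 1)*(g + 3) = g^4 - 4*g^3 - 6*g^2 + 36*g - 27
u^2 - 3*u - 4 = (u - 4)*(u + 1)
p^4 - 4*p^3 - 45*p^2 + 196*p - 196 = (p - 7)*(p - 2)^2*(p + 7)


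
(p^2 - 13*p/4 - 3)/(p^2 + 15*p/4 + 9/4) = (p - 4)/(p + 3)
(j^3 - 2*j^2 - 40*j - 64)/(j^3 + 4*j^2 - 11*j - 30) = (j^2 - 4*j - 32)/(j^2 + 2*j - 15)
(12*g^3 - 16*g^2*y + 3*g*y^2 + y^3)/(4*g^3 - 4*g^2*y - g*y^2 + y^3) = (6*g + y)/(2*g + y)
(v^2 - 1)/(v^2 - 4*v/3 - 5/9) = 9*(1 - v^2)/(-9*v^2 + 12*v + 5)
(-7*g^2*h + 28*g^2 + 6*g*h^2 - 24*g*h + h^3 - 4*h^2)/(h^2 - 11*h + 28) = (-7*g^2 + 6*g*h + h^2)/(h - 7)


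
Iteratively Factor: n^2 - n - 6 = (n + 2)*(n - 3)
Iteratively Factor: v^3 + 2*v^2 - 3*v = (v)*(v^2 + 2*v - 3) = v*(v - 1)*(v + 3)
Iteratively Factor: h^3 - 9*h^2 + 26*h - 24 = (h - 2)*(h^2 - 7*h + 12) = (h - 4)*(h - 2)*(h - 3)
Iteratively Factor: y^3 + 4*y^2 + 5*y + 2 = (y + 1)*(y^2 + 3*y + 2) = (y + 1)^2*(y + 2)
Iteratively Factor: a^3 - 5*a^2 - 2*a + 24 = (a - 4)*(a^2 - a - 6) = (a - 4)*(a + 2)*(a - 3)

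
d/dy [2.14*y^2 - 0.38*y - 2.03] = 4.28*y - 0.38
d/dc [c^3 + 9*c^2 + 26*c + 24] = 3*c^2 + 18*c + 26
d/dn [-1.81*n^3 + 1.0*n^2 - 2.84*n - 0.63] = -5.43*n^2 + 2.0*n - 2.84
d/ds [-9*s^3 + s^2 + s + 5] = -27*s^2 + 2*s + 1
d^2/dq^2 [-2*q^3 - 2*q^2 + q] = -12*q - 4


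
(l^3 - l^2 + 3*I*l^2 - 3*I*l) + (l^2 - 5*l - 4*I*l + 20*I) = l^3 + 3*I*l^2 - 5*l - 7*I*l + 20*I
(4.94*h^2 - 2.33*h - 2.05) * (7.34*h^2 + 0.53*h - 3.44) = 36.2596*h^4 - 14.484*h^3 - 33.2755*h^2 + 6.9287*h + 7.052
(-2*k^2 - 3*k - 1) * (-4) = 8*k^2 + 12*k + 4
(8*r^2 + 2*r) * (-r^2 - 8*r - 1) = -8*r^4 - 66*r^3 - 24*r^2 - 2*r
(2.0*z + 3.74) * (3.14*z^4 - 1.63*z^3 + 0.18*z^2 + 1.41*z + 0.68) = 6.28*z^5 + 8.4836*z^4 - 5.7362*z^3 + 3.4932*z^2 + 6.6334*z + 2.5432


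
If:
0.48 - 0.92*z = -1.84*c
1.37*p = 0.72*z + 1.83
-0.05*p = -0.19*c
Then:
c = 0.59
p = 2.23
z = 1.69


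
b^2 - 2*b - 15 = (b - 5)*(b + 3)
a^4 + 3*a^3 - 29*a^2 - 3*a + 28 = (a - 4)*(a - 1)*(a + 1)*(a + 7)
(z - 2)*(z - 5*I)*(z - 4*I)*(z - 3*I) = z^4 - 2*z^3 - 12*I*z^3 - 47*z^2 + 24*I*z^2 + 94*z + 60*I*z - 120*I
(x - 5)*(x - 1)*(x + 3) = x^3 - 3*x^2 - 13*x + 15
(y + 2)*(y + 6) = y^2 + 8*y + 12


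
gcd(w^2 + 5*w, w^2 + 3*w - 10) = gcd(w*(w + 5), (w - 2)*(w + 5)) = w + 5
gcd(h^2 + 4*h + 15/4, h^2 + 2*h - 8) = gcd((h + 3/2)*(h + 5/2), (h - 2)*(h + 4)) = 1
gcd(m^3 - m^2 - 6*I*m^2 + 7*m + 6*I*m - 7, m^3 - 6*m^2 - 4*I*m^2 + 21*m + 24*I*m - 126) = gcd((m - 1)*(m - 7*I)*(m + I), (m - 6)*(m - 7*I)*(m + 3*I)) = m - 7*I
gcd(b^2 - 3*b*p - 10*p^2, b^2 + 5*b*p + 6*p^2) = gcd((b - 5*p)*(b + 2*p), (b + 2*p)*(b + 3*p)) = b + 2*p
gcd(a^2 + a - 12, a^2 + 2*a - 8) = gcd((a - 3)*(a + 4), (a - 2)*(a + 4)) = a + 4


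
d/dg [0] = 0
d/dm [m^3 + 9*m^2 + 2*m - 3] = 3*m^2 + 18*m + 2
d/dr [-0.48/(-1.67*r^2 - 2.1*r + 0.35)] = (-1.6032*r - 1.008)/(1.67*r^2 + 2.1*r - 0.35)^2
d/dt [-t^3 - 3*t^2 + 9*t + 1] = -3*t^2 - 6*t + 9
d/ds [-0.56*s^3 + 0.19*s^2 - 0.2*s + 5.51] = -1.68*s^2 + 0.38*s - 0.2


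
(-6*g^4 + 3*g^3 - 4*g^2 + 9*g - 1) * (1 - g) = 6*g^5 - 9*g^4 + 7*g^3 - 13*g^2 + 10*g - 1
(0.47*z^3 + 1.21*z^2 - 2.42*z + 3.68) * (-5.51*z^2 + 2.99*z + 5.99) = -2.5897*z^5 - 5.2618*z^4 + 19.7674*z^3 - 20.2647*z^2 - 3.4926*z + 22.0432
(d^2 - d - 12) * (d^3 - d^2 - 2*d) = d^5 - 2*d^4 - 13*d^3 + 14*d^2 + 24*d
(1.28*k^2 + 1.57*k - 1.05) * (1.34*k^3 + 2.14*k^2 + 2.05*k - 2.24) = 1.7152*k^5 + 4.843*k^4 + 4.5768*k^3 - 1.8957*k^2 - 5.6693*k + 2.352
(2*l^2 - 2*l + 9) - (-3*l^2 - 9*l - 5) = 5*l^2 + 7*l + 14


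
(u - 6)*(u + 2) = u^2 - 4*u - 12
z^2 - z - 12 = (z - 4)*(z + 3)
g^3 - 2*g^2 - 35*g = g*(g - 7)*(g + 5)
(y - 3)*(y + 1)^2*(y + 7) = y^4 + 6*y^3 - 12*y^2 - 38*y - 21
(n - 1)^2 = n^2 - 2*n + 1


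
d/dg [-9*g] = -9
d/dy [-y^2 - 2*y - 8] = -2*y - 2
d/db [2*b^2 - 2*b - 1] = 4*b - 2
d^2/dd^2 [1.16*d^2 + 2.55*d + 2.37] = 2.32000000000000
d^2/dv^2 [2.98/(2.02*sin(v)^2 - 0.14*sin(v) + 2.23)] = (-48.638368*sin(v)^4 + 2.528232*sin(v)^3 + 126.593976*sin(v)^2 - 5.98682*sin(v) - 26.7306)/(2.02*sin(v)^2 - 0.14*sin(v) + 2.23)^3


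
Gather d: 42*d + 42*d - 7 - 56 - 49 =84*d - 112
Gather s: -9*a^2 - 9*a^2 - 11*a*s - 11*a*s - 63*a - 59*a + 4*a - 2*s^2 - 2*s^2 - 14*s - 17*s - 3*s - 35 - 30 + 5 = -18*a^2 - 118*a - 4*s^2 + s*(-22*a - 34) - 60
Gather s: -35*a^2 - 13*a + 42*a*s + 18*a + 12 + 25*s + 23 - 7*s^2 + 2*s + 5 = -35*a^2 + 5*a - 7*s^2 + s*(42*a + 27) + 40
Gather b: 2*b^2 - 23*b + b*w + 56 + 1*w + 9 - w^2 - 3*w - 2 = 2*b^2 + b*(w - 23) - w^2 - 2*w + 63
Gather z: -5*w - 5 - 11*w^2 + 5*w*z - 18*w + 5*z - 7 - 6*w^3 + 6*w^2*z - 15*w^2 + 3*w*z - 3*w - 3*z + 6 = -6*w^3 - 26*w^2 - 26*w + z*(6*w^2 + 8*w + 2) - 6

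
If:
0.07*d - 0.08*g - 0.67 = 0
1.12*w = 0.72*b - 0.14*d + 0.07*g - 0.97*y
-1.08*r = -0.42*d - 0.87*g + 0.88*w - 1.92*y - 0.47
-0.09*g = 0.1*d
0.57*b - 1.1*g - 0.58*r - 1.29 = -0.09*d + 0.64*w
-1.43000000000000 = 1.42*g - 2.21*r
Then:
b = -21.20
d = 4.22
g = -4.69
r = -2.36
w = -10.11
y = -5.01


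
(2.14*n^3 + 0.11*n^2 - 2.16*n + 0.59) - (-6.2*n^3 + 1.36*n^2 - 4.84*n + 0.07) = 8.34*n^3 - 1.25*n^2 + 2.68*n + 0.52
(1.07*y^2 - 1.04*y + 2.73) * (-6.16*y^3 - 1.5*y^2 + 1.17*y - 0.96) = -6.5912*y^5 + 4.8014*y^4 - 14.0049*y^3 - 6.339*y^2 + 4.1925*y - 2.6208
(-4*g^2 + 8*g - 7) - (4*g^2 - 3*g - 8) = -8*g^2 + 11*g + 1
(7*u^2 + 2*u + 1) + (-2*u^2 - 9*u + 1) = 5*u^2 - 7*u + 2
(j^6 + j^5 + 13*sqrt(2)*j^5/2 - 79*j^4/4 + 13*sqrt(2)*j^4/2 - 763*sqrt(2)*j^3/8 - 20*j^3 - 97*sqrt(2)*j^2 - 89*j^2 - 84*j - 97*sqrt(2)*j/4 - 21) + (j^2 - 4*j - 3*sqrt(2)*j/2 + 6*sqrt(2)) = j^6 + j^5 + 13*sqrt(2)*j^5/2 - 79*j^4/4 + 13*sqrt(2)*j^4/2 - 763*sqrt(2)*j^3/8 - 20*j^3 - 97*sqrt(2)*j^2 - 88*j^2 - 88*j - 103*sqrt(2)*j/4 - 21 + 6*sqrt(2)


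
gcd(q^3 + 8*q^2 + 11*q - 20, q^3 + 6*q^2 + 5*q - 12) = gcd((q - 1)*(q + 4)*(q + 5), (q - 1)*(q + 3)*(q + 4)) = q^2 + 3*q - 4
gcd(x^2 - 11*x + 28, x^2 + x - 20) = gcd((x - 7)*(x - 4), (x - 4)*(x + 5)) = x - 4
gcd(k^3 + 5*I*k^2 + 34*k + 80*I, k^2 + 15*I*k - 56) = k + 8*I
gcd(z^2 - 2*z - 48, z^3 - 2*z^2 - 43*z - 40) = z - 8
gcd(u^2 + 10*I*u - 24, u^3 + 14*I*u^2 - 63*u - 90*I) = u + 6*I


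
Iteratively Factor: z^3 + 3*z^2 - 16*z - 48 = (z + 4)*(z^2 - z - 12) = (z + 3)*(z + 4)*(z - 4)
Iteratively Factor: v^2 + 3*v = (v + 3)*(v)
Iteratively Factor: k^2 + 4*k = (k)*(k + 4)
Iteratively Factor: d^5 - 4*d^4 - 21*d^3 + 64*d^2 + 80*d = (d + 4)*(d^4 - 8*d^3 + 11*d^2 + 20*d) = (d + 1)*(d + 4)*(d^3 - 9*d^2 + 20*d) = (d - 5)*(d + 1)*(d + 4)*(d^2 - 4*d) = d*(d - 5)*(d + 1)*(d + 4)*(d - 4)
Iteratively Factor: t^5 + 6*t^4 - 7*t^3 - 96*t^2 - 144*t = (t + 3)*(t^4 + 3*t^3 - 16*t^2 - 48*t) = (t + 3)*(t + 4)*(t^3 - t^2 - 12*t) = t*(t + 3)*(t + 4)*(t^2 - t - 12) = t*(t + 3)^2*(t + 4)*(t - 4)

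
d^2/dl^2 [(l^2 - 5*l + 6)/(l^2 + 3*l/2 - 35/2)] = 8*(-13*l^3 + 141*l^2 - 471*l + 587)/(8*l^6 + 36*l^5 - 366*l^4 - 1233*l^3 + 6405*l^2 + 11025*l - 42875)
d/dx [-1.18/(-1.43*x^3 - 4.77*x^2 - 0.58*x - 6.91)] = (-5.0622*x^2 - 11.2572*x - 0.6844)/(1.43*x^3 + 4.77*x^2 + 0.58*x + 6.91)^2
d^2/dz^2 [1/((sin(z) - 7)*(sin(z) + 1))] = (-83*sin(z) + sin(3*z) - 11*cos(2*z) + 97)/((sin(z) - 7)^3*(sin(z) + 1)^2)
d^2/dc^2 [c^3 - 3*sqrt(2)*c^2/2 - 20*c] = 6*c - 3*sqrt(2)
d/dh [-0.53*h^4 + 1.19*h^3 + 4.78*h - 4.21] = -2.12*h^3 + 3.57*h^2 + 4.78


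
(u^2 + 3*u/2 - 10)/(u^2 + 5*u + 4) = (u - 5/2)/(u + 1)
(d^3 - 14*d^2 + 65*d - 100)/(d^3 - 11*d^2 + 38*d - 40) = (d - 5)/(d - 2)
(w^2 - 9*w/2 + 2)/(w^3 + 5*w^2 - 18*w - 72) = (w - 1/2)/(w^2 + 9*w + 18)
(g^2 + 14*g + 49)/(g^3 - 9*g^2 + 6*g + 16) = (g^2 + 14*g + 49)/(g^3 - 9*g^2 + 6*g + 16)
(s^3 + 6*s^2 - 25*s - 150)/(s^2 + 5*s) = s + 1 - 30/s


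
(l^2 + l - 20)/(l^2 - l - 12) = (l + 5)/(l + 3)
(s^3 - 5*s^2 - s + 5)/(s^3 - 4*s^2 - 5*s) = (s - 1)/s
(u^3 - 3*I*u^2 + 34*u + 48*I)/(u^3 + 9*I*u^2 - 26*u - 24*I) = (u - 8*I)/(u + 4*I)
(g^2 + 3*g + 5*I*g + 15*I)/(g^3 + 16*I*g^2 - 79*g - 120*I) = (g + 3)/(g^2 + 11*I*g - 24)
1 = 1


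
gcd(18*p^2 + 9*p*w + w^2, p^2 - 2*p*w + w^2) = 1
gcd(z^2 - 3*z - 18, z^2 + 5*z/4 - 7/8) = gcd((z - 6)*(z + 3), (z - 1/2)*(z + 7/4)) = 1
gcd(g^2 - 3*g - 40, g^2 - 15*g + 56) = g - 8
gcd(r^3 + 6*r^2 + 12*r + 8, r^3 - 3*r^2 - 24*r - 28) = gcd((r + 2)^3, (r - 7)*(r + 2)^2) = r^2 + 4*r + 4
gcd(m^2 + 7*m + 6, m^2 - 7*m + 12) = 1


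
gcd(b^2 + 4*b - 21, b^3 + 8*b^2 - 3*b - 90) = b - 3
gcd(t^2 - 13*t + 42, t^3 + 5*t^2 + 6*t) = 1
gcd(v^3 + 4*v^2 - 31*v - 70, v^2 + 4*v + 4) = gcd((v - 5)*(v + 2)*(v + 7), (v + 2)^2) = v + 2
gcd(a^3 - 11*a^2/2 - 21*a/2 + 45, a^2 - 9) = a + 3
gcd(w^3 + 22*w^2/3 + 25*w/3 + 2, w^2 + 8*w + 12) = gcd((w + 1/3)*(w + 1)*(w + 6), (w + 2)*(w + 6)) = w + 6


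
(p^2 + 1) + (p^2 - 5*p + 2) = 2*p^2 - 5*p + 3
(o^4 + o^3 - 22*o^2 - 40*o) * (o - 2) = o^5 - o^4 - 24*o^3 + 4*o^2 + 80*o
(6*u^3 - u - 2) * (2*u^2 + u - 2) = 12*u^5 + 6*u^4 - 14*u^3 - 5*u^2 + 4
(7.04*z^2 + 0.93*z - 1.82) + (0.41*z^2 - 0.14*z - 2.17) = 7.45*z^2 + 0.79*z - 3.99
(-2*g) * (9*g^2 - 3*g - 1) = -18*g^3 + 6*g^2 + 2*g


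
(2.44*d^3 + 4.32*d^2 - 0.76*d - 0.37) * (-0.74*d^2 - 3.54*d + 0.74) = -1.8056*d^5 - 11.8344*d^4 - 12.9248*d^3 + 6.161*d^2 + 0.7474*d - 0.2738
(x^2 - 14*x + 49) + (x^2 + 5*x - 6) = 2*x^2 - 9*x + 43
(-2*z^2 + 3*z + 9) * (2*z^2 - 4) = -4*z^4 + 6*z^3 + 26*z^2 - 12*z - 36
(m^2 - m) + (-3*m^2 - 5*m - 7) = -2*m^2 - 6*m - 7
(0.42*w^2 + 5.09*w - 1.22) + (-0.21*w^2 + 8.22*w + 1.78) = 0.21*w^2 + 13.31*w + 0.56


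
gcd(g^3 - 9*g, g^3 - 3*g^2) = g^2 - 3*g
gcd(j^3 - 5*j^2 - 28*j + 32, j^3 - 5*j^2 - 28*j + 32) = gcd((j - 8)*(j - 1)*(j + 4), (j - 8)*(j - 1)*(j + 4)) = j^3 - 5*j^2 - 28*j + 32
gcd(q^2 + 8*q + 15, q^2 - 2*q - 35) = q + 5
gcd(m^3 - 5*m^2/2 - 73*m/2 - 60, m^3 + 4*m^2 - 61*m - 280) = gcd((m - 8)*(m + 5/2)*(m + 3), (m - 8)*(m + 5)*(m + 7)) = m - 8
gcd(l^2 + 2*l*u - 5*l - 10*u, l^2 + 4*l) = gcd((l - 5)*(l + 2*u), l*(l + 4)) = 1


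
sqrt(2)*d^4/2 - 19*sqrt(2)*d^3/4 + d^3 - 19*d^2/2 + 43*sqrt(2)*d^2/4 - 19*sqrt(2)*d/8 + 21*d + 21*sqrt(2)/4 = (d - 6)*(d - 7/2)*(d + sqrt(2)/2)*(sqrt(2)*d/2 + 1/2)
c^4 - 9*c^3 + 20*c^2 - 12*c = c*(c - 6)*(c - 2)*(c - 1)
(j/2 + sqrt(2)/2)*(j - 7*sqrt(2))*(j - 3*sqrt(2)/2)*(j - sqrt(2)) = j^4/2 - 17*sqrt(2)*j^3/4 + 19*j^2/2 + 17*sqrt(2)*j/2 - 21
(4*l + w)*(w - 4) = 4*l*w - 16*l + w^2 - 4*w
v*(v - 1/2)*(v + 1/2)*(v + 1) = v^4 + v^3 - v^2/4 - v/4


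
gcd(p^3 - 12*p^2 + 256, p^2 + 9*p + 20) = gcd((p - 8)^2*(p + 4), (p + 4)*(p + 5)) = p + 4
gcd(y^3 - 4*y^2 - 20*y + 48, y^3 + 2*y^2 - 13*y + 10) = y - 2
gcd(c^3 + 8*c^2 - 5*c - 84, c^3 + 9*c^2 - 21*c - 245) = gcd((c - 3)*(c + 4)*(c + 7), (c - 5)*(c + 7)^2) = c + 7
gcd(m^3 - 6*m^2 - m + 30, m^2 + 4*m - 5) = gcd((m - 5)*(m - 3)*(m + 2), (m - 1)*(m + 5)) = 1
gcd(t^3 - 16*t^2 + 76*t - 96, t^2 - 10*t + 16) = t^2 - 10*t + 16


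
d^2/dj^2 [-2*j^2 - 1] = -4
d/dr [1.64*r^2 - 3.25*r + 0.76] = 3.28*r - 3.25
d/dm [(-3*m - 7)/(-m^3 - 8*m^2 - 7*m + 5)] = (3*m^3 + 24*m^2 + 21*m - (3*m + 7)*(3*m^2 + 16*m + 7) - 15)/(m^3 + 8*m^2 + 7*m - 5)^2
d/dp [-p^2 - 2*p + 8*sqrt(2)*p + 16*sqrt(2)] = -2*p - 2 + 8*sqrt(2)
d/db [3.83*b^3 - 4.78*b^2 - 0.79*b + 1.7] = 11.49*b^2 - 9.56*b - 0.79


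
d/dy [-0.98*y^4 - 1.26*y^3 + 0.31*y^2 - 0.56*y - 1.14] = -3.92*y^3 - 3.78*y^2 + 0.62*y - 0.56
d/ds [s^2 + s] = 2*s + 1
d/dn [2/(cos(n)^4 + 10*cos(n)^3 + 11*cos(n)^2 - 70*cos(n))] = 4*(2*cos(n)^3 + 15*cos(n)^2 + 11*cos(n) - 35)*sin(n)/((cos(n)^3 + 10*cos(n)^2 + 11*cos(n) - 70)^2*cos(n)^2)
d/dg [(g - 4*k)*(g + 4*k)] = 2*g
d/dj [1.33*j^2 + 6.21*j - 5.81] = 2.66*j + 6.21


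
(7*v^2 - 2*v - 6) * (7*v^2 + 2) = 49*v^4 - 14*v^3 - 28*v^2 - 4*v - 12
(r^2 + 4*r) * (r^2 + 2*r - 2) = r^4 + 6*r^3 + 6*r^2 - 8*r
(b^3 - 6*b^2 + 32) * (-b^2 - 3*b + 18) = -b^5 + 3*b^4 + 36*b^3 - 140*b^2 - 96*b + 576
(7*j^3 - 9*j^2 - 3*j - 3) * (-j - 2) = -7*j^4 - 5*j^3 + 21*j^2 + 9*j + 6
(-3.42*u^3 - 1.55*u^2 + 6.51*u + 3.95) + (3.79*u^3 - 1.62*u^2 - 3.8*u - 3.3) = 0.37*u^3 - 3.17*u^2 + 2.71*u + 0.65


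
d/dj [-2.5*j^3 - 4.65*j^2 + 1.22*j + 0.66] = -7.5*j^2 - 9.3*j + 1.22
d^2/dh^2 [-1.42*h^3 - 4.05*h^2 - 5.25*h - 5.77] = -8.52*h - 8.1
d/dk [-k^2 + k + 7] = 1 - 2*k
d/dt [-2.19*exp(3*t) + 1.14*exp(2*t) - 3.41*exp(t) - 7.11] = (-6.57*exp(2*t) + 2.28*exp(t) - 3.41)*exp(t)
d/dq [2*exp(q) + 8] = 2*exp(q)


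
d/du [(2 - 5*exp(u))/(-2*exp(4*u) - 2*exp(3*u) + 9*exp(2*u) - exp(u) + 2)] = (-(5*exp(u) - 2)*(8*exp(3*u) + 6*exp(2*u) - 18*exp(u) + 1) + 10*exp(4*u) + 10*exp(3*u) - 45*exp(2*u) + 5*exp(u) - 10)*exp(u)/(2*exp(4*u) + 2*exp(3*u) - 9*exp(2*u) + exp(u) - 2)^2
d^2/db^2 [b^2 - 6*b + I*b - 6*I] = 2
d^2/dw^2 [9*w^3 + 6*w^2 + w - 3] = 54*w + 12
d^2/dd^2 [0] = 0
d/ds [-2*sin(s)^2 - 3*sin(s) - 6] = -(4*sin(s) + 3)*cos(s)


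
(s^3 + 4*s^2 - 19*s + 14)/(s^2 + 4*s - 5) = (s^2 + 5*s - 14)/(s + 5)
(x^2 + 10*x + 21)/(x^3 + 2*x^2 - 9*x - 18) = (x + 7)/(x^2 - x - 6)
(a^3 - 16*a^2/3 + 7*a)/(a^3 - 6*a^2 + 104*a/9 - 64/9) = 3*a*(3*a^2 - 16*a + 21)/(9*a^3 - 54*a^2 + 104*a - 64)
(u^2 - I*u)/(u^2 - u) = (u - I)/(u - 1)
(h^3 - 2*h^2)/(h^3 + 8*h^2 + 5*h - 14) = h^2*(h - 2)/(h^3 + 8*h^2 + 5*h - 14)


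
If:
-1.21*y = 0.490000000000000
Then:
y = -0.40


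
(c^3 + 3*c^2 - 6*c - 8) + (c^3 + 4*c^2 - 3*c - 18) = 2*c^3 + 7*c^2 - 9*c - 26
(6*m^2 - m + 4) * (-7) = -42*m^2 + 7*m - 28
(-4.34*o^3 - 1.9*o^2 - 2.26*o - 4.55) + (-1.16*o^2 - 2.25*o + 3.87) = -4.34*o^3 - 3.06*o^2 - 4.51*o - 0.68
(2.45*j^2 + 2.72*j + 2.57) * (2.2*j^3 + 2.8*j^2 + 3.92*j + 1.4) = 5.39*j^5 + 12.844*j^4 + 22.874*j^3 + 21.2884*j^2 + 13.8824*j + 3.598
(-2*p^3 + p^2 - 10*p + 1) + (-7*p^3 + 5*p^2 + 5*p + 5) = -9*p^3 + 6*p^2 - 5*p + 6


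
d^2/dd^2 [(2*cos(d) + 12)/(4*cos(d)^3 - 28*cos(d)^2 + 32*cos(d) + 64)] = (-(1 - cos(2*d))^2 - 767*cos(d)/4 + 24*cos(2*d) - 61*cos(3*d)/4 + 144)/(2*(cos(d) - 4)^4*(cos(d) + 1)^2)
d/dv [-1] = 0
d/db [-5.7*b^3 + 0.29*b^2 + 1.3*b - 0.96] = -17.1*b^2 + 0.58*b + 1.3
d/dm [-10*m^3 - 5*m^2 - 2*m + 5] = -30*m^2 - 10*m - 2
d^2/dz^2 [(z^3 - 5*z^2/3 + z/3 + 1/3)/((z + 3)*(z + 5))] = 8*(47*z^3 + 327*z^2 + 501*z - 299)/(3*(z^6 + 24*z^5 + 237*z^4 + 1232*z^3 + 3555*z^2 + 5400*z + 3375))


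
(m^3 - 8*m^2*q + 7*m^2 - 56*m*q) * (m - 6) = m^4 - 8*m^3*q + m^3 - 8*m^2*q - 42*m^2 + 336*m*q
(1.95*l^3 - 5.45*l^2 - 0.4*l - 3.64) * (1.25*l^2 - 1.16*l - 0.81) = 2.4375*l^5 - 9.0745*l^4 + 4.2425*l^3 + 0.3285*l^2 + 4.5464*l + 2.9484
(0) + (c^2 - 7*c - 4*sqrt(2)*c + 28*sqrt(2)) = c^2 - 7*c - 4*sqrt(2)*c + 28*sqrt(2)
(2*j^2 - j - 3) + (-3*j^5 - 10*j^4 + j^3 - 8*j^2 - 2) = -3*j^5 - 10*j^4 + j^3 - 6*j^2 - j - 5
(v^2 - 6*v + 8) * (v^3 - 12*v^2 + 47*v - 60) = v^5 - 18*v^4 + 127*v^3 - 438*v^2 + 736*v - 480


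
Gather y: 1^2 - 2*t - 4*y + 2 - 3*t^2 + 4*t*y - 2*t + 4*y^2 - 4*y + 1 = -3*t^2 - 4*t + 4*y^2 + y*(4*t - 8) + 4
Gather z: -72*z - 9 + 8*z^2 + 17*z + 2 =8*z^2 - 55*z - 7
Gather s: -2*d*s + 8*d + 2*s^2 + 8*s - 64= 8*d + 2*s^2 + s*(8 - 2*d) - 64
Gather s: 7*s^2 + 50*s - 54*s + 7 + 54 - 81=7*s^2 - 4*s - 20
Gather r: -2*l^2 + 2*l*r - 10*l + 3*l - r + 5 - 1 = -2*l^2 - 7*l + r*(2*l - 1) + 4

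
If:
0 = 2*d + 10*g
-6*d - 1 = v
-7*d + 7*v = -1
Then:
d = -6/49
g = 6/245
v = -13/49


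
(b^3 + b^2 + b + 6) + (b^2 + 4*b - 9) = b^3 + 2*b^2 + 5*b - 3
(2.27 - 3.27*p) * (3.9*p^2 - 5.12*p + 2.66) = -12.753*p^3 + 25.5954*p^2 - 20.3206*p + 6.0382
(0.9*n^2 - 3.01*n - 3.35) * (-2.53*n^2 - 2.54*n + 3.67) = -2.277*n^4 + 5.3293*n^3 + 19.4239*n^2 - 2.5377*n - 12.2945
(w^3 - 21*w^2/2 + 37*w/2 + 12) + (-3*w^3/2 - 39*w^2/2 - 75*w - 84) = -w^3/2 - 30*w^2 - 113*w/2 - 72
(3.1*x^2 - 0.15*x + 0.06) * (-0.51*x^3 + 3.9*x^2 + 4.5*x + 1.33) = -1.581*x^5 + 12.1665*x^4 + 13.3344*x^3 + 3.682*x^2 + 0.0705*x + 0.0798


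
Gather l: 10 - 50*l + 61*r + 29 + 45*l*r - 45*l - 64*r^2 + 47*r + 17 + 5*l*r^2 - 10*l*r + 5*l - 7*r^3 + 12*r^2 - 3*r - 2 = l*(5*r^2 + 35*r - 90) - 7*r^3 - 52*r^2 + 105*r + 54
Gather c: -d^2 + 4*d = -d^2 + 4*d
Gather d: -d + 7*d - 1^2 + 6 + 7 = 6*d + 12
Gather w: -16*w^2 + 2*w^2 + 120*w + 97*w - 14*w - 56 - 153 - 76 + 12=-14*w^2 + 203*w - 273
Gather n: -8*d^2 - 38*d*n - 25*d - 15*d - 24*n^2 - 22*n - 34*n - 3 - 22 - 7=-8*d^2 - 40*d - 24*n^2 + n*(-38*d - 56) - 32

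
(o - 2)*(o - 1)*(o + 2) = o^3 - o^2 - 4*o + 4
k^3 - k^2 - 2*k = k*(k - 2)*(k + 1)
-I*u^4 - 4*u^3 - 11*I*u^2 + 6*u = u*(u - 6*I)*(u + I)*(-I*u + 1)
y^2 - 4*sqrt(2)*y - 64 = (y - 8*sqrt(2))*(y + 4*sqrt(2))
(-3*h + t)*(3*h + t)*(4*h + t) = -36*h^3 - 9*h^2*t + 4*h*t^2 + t^3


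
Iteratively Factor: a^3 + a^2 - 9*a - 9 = (a + 1)*(a^2 - 9) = (a - 3)*(a + 1)*(a + 3)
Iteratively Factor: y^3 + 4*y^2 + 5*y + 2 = (y + 1)*(y^2 + 3*y + 2) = (y + 1)*(y + 2)*(y + 1)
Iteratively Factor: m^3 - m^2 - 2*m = (m + 1)*(m^2 - 2*m) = (m - 2)*(m + 1)*(m)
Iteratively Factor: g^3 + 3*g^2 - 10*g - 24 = (g - 3)*(g^2 + 6*g + 8) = (g - 3)*(g + 2)*(g + 4)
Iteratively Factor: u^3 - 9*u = (u - 3)*(u^2 + 3*u) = (u - 3)*(u + 3)*(u)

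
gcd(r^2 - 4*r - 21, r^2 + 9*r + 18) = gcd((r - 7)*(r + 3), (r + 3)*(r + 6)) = r + 3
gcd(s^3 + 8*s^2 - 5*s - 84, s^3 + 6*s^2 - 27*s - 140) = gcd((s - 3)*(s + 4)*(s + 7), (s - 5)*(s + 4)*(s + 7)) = s^2 + 11*s + 28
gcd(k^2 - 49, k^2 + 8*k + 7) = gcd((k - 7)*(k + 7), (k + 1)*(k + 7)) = k + 7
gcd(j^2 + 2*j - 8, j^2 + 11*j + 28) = j + 4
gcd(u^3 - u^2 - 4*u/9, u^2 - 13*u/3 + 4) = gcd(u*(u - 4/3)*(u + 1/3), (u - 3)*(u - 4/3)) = u - 4/3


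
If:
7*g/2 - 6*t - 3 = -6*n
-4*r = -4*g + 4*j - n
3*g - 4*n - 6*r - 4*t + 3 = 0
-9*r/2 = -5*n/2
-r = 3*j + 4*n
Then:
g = -1965/3934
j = -1230/1967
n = 810/1967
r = 450/1967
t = -5973/15736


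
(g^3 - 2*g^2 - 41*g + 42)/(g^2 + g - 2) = (g^2 - g - 42)/(g + 2)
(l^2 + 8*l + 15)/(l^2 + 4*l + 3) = (l + 5)/(l + 1)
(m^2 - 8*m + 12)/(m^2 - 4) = (m - 6)/(m + 2)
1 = 1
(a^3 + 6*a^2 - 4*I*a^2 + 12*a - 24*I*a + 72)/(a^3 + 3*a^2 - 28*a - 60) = (a^2 - 4*I*a + 12)/(a^2 - 3*a - 10)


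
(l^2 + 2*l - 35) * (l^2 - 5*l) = l^4 - 3*l^3 - 45*l^2 + 175*l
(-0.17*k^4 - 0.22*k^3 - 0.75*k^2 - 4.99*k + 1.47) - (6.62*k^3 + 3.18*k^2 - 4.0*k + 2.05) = -0.17*k^4 - 6.84*k^3 - 3.93*k^2 - 0.99*k - 0.58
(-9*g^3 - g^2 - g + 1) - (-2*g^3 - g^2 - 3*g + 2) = -7*g^3 + 2*g - 1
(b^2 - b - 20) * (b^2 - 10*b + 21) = b^4 - 11*b^3 + 11*b^2 + 179*b - 420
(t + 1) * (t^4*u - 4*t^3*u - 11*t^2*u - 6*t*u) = t^5*u - 3*t^4*u - 15*t^3*u - 17*t^2*u - 6*t*u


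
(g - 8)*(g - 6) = g^2 - 14*g + 48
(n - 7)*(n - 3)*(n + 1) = n^3 - 9*n^2 + 11*n + 21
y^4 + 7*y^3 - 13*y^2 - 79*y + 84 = (y - 3)*(y - 1)*(y + 4)*(y + 7)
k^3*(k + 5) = k^4 + 5*k^3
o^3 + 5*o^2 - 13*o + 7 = (o - 1)^2*(o + 7)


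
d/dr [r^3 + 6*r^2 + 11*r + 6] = 3*r^2 + 12*r + 11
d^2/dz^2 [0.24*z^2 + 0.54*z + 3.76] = 0.480000000000000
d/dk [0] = 0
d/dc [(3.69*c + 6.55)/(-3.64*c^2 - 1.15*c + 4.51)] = (13.4316*c^2 + 47.684*c + 24.1744)/(13.2496*c^4 + 8.372*c^3 - 31.5103*c^2 - 10.373*c + 20.3401)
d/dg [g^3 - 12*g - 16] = 3*g^2 - 12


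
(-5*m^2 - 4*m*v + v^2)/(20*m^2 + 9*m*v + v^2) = (-5*m^2 - 4*m*v + v^2)/(20*m^2 + 9*m*v + v^2)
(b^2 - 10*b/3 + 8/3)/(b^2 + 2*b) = (3*b^2 - 10*b + 8)/(3*b*(b + 2))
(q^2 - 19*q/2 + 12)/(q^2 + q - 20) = (q^2 - 19*q/2 + 12)/(q^2 + q - 20)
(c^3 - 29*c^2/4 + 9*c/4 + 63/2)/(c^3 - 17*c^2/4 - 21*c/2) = (c - 3)/c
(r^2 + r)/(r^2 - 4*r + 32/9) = 9*r*(r + 1)/(9*r^2 - 36*r + 32)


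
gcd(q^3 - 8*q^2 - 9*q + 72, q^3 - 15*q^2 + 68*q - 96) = q^2 - 11*q + 24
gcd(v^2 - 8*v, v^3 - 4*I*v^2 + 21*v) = v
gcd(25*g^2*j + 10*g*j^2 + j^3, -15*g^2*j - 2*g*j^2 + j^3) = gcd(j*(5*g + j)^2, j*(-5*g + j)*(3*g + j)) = j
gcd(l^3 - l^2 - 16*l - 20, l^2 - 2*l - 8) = l + 2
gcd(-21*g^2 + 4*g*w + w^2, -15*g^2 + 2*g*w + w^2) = -3*g + w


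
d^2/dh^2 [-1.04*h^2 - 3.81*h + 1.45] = -2.08000000000000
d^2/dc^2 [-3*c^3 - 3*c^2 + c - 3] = -18*c - 6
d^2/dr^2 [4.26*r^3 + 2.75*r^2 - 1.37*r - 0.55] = 25.56*r + 5.5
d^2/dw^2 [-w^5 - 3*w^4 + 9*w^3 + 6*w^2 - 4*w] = -20*w^3 - 36*w^2 + 54*w + 12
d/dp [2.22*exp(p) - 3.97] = 2.22*exp(p)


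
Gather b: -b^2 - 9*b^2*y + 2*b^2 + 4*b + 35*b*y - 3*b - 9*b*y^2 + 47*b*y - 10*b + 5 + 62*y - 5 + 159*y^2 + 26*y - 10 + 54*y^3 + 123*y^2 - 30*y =b^2*(1 - 9*y) + b*(-9*y^2 + 82*y - 9) + 54*y^3 + 282*y^2 + 58*y - 10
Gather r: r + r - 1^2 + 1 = 2*r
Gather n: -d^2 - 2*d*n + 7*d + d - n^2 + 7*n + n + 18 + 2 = -d^2 + 8*d - n^2 + n*(8 - 2*d) + 20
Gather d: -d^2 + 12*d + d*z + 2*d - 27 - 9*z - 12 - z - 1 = -d^2 + d*(z + 14) - 10*z - 40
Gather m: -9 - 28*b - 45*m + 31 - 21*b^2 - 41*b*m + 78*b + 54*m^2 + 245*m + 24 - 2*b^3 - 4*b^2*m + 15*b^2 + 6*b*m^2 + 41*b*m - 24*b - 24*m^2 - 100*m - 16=-2*b^3 - 6*b^2 + 26*b + m^2*(6*b + 30) + m*(100 - 4*b^2) + 30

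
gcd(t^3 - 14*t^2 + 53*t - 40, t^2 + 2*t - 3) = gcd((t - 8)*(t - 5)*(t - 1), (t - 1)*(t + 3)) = t - 1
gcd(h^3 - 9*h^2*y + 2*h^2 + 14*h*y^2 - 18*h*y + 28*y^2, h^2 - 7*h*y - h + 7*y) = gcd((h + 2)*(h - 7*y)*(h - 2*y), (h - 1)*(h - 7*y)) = -h + 7*y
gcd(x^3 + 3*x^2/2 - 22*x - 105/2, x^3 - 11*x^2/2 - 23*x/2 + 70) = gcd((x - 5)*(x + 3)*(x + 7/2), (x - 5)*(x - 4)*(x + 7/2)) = x^2 - 3*x/2 - 35/2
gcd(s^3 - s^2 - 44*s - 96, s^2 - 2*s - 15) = s + 3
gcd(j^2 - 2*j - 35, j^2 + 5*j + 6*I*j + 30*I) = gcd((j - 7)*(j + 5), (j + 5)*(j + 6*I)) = j + 5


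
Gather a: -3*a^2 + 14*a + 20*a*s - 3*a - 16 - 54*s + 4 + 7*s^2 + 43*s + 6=-3*a^2 + a*(20*s + 11) + 7*s^2 - 11*s - 6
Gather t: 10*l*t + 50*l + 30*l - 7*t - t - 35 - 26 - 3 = 80*l + t*(10*l - 8) - 64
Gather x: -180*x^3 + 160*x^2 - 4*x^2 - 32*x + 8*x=-180*x^3 + 156*x^2 - 24*x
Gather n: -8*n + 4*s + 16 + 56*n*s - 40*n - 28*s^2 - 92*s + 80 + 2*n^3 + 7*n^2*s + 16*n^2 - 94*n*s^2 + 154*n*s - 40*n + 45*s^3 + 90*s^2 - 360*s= 2*n^3 + n^2*(7*s + 16) + n*(-94*s^2 + 210*s - 88) + 45*s^3 + 62*s^2 - 448*s + 96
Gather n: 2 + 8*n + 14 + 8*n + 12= 16*n + 28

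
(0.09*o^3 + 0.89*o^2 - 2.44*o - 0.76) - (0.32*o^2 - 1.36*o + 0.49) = 0.09*o^3 + 0.57*o^2 - 1.08*o - 1.25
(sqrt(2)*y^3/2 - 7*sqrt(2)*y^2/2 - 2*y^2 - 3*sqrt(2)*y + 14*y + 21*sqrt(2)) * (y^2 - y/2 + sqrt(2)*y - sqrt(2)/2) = sqrt(2)*y^5/2 - 15*sqrt(2)*y^4/4 - y^4 - 13*sqrt(2)*y^3/4 + 15*y^3/2 - 19*y^2/2 + 75*sqrt(2)*y^2/2 - 35*sqrt(2)*y/2 + 45*y - 21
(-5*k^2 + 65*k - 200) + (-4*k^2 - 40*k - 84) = -9*k^2 + 25*k - 284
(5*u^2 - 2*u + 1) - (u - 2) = 5*u^2 - 3*u + 3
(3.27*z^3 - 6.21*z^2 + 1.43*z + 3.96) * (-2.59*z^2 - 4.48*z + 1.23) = -8.4693*z^5 + 1.4343*z^4 + 28.1392*z^3 - 24.3011*z^2 - 15.9819*z + 4.8708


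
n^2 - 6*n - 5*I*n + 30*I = (n - 6)*(n - 5*I)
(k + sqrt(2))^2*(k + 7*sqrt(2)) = k^3 + 9*sqrt(2)*k^2 + 30*k + 14*sqrt(2)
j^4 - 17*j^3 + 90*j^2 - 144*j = j*(j - 8)*(j - 6)*(j - 3)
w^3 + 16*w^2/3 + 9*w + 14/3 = (w + 1)*(w + 2)*(w + 7/3)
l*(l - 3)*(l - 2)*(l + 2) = l^4 - 3*l^3 - 4*l^2 + 12*l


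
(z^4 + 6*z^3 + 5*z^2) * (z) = z^5 + 6*z^4 + 5*z^3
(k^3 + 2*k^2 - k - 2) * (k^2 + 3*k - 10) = k^5 + 5*k^4 - 5*k^3 - 25*k^2 + 4*k + 20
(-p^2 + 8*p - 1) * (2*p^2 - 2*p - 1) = -2*p^4 + 18*p^3 - 17*p^2 - 6*p + 1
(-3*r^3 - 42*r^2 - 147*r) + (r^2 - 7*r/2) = -3*r^3 - 41*r^2 - 301*r/2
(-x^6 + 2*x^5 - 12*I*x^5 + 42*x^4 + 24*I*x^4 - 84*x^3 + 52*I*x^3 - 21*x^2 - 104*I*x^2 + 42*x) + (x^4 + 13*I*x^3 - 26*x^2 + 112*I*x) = -x^6 + 2*x^5 - 12*I*x^5 + 43*x^4 + 24*I*x^4 - 84*x^3 + 65*I*x^3 - 47*x^2 - 104*I*x^2 + 42*x + 112*I*x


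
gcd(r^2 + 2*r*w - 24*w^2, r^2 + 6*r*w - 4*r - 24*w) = r + 6*w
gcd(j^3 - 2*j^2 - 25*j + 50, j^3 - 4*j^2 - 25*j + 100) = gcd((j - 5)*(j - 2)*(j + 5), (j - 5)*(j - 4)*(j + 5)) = j^2 - 25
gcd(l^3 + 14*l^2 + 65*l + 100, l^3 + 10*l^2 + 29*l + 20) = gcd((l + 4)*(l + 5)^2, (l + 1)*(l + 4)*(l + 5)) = l^2 + 9*l + 20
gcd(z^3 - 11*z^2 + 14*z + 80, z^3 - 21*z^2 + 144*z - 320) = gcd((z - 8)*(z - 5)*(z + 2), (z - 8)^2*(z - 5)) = z^2 - 13*z + 40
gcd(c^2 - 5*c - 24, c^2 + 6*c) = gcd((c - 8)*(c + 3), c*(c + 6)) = 1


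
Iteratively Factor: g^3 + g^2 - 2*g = (g + 2)*(g^2 - g) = (g - 1)*(g + 2)*(g)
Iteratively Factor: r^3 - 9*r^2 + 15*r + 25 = (r - 5)*(r^2 - 4*r - 5) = (r - 5)*(r + 1)*(r - 5)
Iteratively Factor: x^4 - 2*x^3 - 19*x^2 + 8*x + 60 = (x + 2)*(x^3 - 4*x^2 - 11*x + 30) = (x + 2)*(x + 3)*(x^2 - 7*x + 10) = (x - 2)*(x + 2)*(x + 3)*(x - 5)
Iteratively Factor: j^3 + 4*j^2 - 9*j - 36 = (j + 4)*(j^2 - 9) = (j - 3)*(j + 4)*(j + 3)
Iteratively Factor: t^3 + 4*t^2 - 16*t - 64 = (t - 4)*(t^2 + 8*t + 16) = (t - 4)*(t + 4)*(t + 4)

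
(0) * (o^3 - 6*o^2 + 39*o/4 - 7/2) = 0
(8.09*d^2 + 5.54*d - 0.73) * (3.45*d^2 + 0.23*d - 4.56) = 27.9105*d^4 + 20.9737*d^3 - 38.1347*d^2 - 25.4303*d + 3.3288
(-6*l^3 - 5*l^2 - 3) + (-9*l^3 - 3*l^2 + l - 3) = -15*l^3 - 8*l^2 + l - 6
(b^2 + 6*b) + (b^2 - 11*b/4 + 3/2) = 2*b^2 + 13*b/4 + 3/2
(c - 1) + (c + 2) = 2*c + 1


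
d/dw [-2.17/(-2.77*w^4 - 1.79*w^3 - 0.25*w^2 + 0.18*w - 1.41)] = (-24.0436*w^3 - 11.6529*w^2 - 1.085*w + 0.3906)/(2.77*w^4 + 1.79*w^3 + 0.25*w^2 - 0.18*w + 1.41)^2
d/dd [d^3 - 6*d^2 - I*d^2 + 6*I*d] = 3*d^2 - 12*d - 2*I*d + 6*I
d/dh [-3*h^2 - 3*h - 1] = -6*h - 3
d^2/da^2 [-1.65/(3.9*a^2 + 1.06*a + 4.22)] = (50.193*a^2 + 13.6422*a - 1.65*(7.8*a + 1.06)*(15.6*a + 2.12) + 54.3114)/(3.9*a^2 + 1.06*a + 4.22)^3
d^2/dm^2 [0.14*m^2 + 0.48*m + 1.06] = 0.280000000000000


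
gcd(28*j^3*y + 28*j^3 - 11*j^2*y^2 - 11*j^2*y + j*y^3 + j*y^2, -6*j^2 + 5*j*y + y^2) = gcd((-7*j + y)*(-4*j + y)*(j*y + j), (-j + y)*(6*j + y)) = 1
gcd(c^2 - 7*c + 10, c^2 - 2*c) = c - 2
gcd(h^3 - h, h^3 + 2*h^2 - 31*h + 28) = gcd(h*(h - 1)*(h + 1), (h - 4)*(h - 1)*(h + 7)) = h - 1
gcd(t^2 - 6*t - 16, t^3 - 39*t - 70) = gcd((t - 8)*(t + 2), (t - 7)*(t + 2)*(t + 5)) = t + 2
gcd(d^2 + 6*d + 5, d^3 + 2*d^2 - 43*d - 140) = d + 5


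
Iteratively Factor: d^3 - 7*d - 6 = (d - 3)*(d^2 + 3*d + 2) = (d - 3)*(d + 1)*(d + 2)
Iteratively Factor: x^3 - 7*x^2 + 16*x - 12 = (x - 3)*(x^2 - 4*x + 4) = (x - 3)*(x - 2)*(x - 2)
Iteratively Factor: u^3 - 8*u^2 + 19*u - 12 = (u - 1)*(u^2 - 7*u + 12) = (u - 3)*(u - 1)*(u - 4)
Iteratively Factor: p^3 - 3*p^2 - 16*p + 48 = (p - 4)*(p^2 + p - 12) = (p - 4)*(p + 4)*(p - 3)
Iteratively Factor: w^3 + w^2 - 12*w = (w + 4)*(w^2 - 3*w) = (w - 3)*(w + 4)*(w)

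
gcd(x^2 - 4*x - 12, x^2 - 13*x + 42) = x - 6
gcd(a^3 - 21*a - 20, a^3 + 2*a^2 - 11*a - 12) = a^2 + 5*a + 4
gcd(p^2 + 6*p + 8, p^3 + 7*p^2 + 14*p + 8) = p^2 + 6*p + 8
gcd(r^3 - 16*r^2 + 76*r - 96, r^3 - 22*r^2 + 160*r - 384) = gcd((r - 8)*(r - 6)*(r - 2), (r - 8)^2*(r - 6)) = r^2 - 14*r + 48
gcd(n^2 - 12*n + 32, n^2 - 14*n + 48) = n - 8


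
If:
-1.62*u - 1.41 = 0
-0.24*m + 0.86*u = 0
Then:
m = -3.12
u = -0.87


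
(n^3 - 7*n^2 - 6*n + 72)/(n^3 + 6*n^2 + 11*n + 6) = (n^2 - 10*n + 24)/(n^2 + 3*n + 2)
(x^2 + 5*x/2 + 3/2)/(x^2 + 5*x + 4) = (x + 3/2)/(x + 4)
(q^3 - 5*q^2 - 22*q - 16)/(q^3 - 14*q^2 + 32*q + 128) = (q + 1)/(q - 8)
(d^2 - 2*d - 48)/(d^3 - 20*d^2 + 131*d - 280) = (d + 6)/(d^2 - 12*d + 35)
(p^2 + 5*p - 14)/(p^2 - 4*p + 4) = (p + 7)/(p - 2)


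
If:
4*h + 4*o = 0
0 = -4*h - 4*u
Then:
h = -u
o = u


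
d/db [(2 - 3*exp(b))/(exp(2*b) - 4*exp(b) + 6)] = (3*exp(2*b) - 4*exp(b) - 10)*exp(b)/(exp(4*b) - 8*exp(3*b) + 28*exp(2*b) - 48*exp(b) + 36)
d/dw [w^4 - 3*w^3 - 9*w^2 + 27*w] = 4*w^3 - 9*w^2 - 18*w + 27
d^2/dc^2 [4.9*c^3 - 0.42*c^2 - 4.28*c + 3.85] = 29.4*c - 0.84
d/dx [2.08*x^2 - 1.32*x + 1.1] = 4.16*x - 1.32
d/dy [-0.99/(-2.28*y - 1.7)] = -2.2572/(2.28*y + 1.7)^2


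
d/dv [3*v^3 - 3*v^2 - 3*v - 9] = 9*v^2 - 6*v - 3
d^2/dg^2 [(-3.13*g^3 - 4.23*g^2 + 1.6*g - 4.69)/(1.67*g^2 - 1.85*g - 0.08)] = (1.4210854715202e-14*g^5 - 7.105427357601e-15*g^4 - 39.473876*g^3 - 84.649854*g^2 + 88.100898*g - 33.883962)/(4.657463*g^6 - 15.478395*g^5 + 16.477389*g^4 - 4.848665*g^3 - 0.789336*g^2 - 0.03552*g - 0.000512)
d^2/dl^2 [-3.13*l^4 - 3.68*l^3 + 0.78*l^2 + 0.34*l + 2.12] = -37.56*l^2 - 22.08*l + 1.56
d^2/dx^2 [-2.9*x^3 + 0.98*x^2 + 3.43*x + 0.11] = 1.96 - 17.4*x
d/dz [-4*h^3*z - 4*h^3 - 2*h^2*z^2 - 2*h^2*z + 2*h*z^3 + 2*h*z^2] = 2*h*(-2*h^2 - 2*h*z - h + 3*z^2 + 2*z)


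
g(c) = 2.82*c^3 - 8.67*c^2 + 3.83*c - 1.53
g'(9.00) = 533.03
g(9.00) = 1386.45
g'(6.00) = 204.35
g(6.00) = 318.45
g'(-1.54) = 50.60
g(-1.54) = -38.29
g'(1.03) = -5.05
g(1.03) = -3.70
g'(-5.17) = 319.60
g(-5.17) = -642.76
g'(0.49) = -2.64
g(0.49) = -1.40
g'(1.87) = 0.99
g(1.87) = -6.25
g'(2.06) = 4.01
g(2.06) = -5.78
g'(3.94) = 66.84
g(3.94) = 51.45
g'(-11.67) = 1358.35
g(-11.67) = -5708.88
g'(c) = 8.46*c^2 - 17.34*c + 3.83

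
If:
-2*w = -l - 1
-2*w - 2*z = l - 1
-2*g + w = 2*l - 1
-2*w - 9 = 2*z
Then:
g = -27/4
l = 10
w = 11/2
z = -10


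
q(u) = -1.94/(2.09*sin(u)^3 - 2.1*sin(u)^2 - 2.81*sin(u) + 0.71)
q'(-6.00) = -173.79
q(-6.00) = 10.02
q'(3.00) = 81.75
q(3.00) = -6.99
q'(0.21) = -2403.81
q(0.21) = -37.38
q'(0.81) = -1.29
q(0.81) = 1.19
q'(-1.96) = -231.74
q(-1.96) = 13.56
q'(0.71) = -2.06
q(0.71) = 1.35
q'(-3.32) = 260.50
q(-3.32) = -12.37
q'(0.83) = -1.18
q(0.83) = 1.16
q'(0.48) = -8.53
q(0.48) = 2.34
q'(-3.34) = 787.47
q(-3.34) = -21.43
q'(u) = -1.94*(-6.27*sin(u)^2*cos(u) + 4.2*sin(u)*cos(u) + 2.81*cos(u))/(2.09*sin(u)^3 - 2.1*sin(u)^2 - 2.81*sin(u) + 0.71)^2 = (12.1638*sin(u)^2 - 8.148*sin(u) - 5.4514)*cos(u)/(2.09*sin(u)^3 - 2.1*sin(u)^2 - 2.81*sin(u) + 0.71)^2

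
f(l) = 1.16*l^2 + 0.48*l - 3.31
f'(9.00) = 21.36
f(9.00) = 94.97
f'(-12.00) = -27.36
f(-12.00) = 157.97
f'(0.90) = 2.57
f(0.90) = -1.94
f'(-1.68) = -3.42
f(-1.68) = -0.84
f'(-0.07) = 0.32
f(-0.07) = -3.34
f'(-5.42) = -12.09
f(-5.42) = 28.17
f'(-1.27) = -2.47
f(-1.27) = -2.05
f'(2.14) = 5.44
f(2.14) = 3.03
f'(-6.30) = -14.14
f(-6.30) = 39.71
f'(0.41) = 1.43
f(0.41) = -2.92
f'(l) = 2.32*l + 0.48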